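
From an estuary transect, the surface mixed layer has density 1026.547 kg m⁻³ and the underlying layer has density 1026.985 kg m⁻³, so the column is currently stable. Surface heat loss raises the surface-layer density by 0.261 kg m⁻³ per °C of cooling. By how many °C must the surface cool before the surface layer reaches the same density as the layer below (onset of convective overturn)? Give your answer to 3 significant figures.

Density deficit of the surface layer: 1026.985 − 1026.547 = 0.438 kg m⁻³.
Required change = 0.438 / 0.261 = 1.68 °C.

1.68 °C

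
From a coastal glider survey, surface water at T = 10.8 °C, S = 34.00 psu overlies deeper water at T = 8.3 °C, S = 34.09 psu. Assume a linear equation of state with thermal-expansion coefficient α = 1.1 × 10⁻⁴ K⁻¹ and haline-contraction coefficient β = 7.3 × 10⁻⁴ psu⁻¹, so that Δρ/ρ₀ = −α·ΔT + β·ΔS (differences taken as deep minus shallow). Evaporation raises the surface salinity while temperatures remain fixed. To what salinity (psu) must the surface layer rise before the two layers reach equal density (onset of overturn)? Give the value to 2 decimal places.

Neutral buoyancy requires −α(T_deep − T_surf) + β(S_deep − S_surf′) = 0.
S_surf′ = S_deep − (α/β)·ΔT = 34.09 − (1.1 × 10⁻⁴/7.3 × 10⁻⁴)·(-2.5) = 34.4667 psu.
Increase required: 34.4667 − 34.00 = 0.4667 psu.

34.47 psu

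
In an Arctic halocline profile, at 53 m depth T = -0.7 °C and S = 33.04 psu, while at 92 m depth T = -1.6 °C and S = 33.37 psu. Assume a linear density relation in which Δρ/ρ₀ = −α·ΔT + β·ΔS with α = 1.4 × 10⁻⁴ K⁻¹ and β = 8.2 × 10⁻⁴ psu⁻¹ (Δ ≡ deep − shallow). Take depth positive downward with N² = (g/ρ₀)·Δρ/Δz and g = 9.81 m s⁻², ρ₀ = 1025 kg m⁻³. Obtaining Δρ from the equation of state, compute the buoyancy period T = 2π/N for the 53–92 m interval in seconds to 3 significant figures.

629 s

ΔT = -0.9 K, ΔS = +0.33 psu (deep − shallow).
Δρ/ρ₀ = −αΔT + βΔS = 1.26 × 10⁻⁴ + 2.706 × 10⁻⁴ = 3.966 × 10⁻⁴, so Δρ ≈ 0.4065 kg m⁻³.
N² = (g/ρ₀)·Δρ/Δz = g·(Δρ/ρ₀)/Δz = 9.81 × 3.966 × 10⁻⁴ / 39 = 9.9760 × 10⁻⁵ s⁻².
N = √(9.9760 × 10⁻⁵) = 9.9880 × 10⁻³ rad s⁻¹ → T = 2π/N = 629.07 s ≈ 629 s.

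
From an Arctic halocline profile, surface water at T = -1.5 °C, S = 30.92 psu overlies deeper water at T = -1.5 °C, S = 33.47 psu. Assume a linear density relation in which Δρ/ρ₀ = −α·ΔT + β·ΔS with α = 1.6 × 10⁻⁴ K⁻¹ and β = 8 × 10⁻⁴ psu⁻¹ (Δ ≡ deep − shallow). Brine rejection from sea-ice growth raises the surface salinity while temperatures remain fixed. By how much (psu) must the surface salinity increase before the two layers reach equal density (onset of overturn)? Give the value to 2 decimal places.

2.55 psu

Neutral buoyancy requires −α(T_deep − T_surf) + β(S_deep − S_surf′) = 0.
S_surf′ = S_deep − (α/β)·ΔT = 33.47 − (1.6 × 10⁻⁴/8 × 10⁻⁴)·(+0.0) = 33.4700 psu.
Increase required: 33.4700 − 30.92 = 2.5500 psu.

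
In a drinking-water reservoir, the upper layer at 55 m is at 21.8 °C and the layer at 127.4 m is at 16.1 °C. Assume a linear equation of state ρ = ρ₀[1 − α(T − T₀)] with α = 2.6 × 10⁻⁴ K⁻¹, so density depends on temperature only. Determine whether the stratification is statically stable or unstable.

stable

ΔT = 16.1 − 21.8 = -5.7 K, so Δρ/ρ₀ = −αΔT = 1.482 × 10⁻³.
Δρ/ρ₀ > 0, so Δρ > 0: deeper water is denser → statically stable.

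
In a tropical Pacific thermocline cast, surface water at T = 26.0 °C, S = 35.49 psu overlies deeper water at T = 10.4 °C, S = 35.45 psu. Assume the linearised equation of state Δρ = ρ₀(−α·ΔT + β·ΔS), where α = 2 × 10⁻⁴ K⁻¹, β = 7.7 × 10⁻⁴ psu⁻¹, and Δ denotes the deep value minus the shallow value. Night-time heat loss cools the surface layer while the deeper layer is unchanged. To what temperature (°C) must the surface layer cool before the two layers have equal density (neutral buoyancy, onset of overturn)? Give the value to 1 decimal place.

10.6 °C

Neutral buoyancy requires Δρ = 0, i.e. −α(T_deep − T_surf′) + β(S_deep − S_surf) = 0.
T_surf′ = T_deep − (β/α)·ΔS = 10.4 − (7.7 × 10⁻⁴/2 × 10⁻⁴)·(-0.04) = 10.554 °C.
Cooling required: 26.0 − (10.554) = 15.446 °C.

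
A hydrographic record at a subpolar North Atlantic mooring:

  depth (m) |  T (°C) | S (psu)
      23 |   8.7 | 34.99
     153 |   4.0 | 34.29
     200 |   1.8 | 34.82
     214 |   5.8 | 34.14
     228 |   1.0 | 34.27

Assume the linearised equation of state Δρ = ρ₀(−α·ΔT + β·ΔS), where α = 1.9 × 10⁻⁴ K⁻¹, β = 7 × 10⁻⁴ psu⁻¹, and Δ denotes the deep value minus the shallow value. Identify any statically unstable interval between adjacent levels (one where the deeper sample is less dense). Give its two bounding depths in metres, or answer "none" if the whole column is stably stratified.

Evaluate Δρ/ρ₀ = −αΔT + βΔS across each adjacent pair:
  23–153 m: −αΔT+βΔS = −(1.9 × 10⁻⁴)(-4.7)+(7 × 10⁻⁴)(-0.70) = 4.0 × 10⁻⁴ → stable
  153–200 m: −αΔT+βΔS = −(1.9 × 10⁻⁴)(-2.2)+(7 × 10⁻⁴)(+0.53) = 7.9 × 10⁻⁴ → stable
  200–214 m: −αΔT+βΔS = −(1.9 × 10⁻⁴)(+4.0)+(7 × 10⁻⁴)(-0.68) = -1.2 × 10⁻³ → UNSTABLE
  214–228 m: −αΔT+βΔS = −(1.9 × 10⁻⁴)(-4.8)+(7 × 10⁻⁴)(+0.13) = 1.0 × 10⁻³ → stable
The 200–214 m interval has Δρ < 0: lighter water underlies denser water.

200–214 m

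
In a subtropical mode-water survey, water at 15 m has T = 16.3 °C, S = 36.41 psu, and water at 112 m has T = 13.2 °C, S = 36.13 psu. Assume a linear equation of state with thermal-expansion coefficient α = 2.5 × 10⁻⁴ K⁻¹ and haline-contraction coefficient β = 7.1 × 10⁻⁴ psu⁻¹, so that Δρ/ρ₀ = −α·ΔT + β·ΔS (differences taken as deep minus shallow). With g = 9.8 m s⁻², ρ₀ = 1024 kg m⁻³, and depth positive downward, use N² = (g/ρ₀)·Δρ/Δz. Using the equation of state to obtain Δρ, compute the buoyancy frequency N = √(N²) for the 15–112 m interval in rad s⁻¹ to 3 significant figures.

7.63 × 10⁻³ rad s⁻¹

ΔT = -3.1 K, ΔS = -0.28 psu (deep − shallow).
Δρ/ρ₀ = −αΔT + βΔS = 7.75 × 10⁻⁴ − 1.988 × 10⁻⁴ = 5.762 × 10⁻⁴, so Δρ ≈ 0.5900 kg m⁻³.
N² = (g/ρ₀)·Δρ/Δz = g·(Δρ/ρ₀)/Δz = 9.8 × 5.762 × 10⁻⁴ / 97 = 5.8214 × 10⁻⁵ s⁻².
N = √(5.8214 × 10⁻⁵) = 7.6298 × 10⁻³ rad s⁻¹ ≈ 7.63 × 10⁻³ rad s⁻¹.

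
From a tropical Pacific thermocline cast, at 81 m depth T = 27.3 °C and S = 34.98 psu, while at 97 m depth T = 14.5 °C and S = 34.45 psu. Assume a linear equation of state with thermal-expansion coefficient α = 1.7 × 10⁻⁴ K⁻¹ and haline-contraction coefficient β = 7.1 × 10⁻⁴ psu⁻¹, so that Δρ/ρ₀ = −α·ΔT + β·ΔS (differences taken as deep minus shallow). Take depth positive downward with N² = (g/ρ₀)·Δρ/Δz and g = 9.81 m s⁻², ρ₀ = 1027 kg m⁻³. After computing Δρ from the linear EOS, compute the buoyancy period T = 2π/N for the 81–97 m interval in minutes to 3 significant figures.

ΔT = -12.8 K, ΔS = -0.53 psu (deep − shallow).
Δρ/ρ₀ = −αΔT + βΔS = 2.176 × 10⁻³ − 3.763 × 10⁻⁴ = 1.7997 × 10⁻³, so Δρ ≈ 1.848 kg m⁻³.
N² = (g/ρ₀)·Δρ/Δz = g·(Δρ/ρ₀)/Δz = 9.81 × 1.7997 × 10⁻³ / 16 = 1.1034 × 10⁻³ s⁻².
N = √(1.1034 × 10⁻³) = 0.033217 rad s⁻¹ → T = 2π/N = 189.16 s = 3.1527 min ≈ 3.15 min.

3.15 min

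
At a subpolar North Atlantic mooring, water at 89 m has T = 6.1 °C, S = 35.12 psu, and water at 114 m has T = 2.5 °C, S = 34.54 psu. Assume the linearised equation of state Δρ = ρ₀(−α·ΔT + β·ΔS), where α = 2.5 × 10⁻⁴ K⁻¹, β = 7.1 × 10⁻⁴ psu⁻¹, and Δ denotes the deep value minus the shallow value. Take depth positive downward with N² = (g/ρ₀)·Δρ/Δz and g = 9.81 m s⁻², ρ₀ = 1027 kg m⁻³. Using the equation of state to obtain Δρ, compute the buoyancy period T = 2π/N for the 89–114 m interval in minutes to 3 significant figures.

ΔT = -3.6 K, ΔS = -0.58 psu (deep − shallow).
Δρ/ρ₀ = −αΔT + βΔS = 9.00 × 10⁻⁴ − 4.118 × 10⁻⁴ = 4.882 × 10⁻⁴, so Δρ ≈ 0.5014 kg m⁻³.
N² = (g/ρ₀)·Δρ/Δz = g·(Δρ/ρ₀)/Δz = 9.81 × 4.882 × 10⁻⁴ / 25 = 1.9157 × 10⁻⁴ s⁻².
N = √(1.9157 × 10⁻⁴) = 0.013841 rad s⁻¹ → T = 2π/N = 453.95 s = 7.5658 min ≈ 7.57 min.

7.57 min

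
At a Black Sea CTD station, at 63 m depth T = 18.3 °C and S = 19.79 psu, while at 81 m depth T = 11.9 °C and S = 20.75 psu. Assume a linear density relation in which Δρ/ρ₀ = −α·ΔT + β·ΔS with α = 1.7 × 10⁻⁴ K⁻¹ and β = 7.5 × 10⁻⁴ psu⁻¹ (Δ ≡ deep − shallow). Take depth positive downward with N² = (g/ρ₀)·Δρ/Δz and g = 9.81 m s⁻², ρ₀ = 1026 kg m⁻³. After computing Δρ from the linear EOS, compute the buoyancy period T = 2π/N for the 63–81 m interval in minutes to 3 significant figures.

ΔT = -6.4 K, ΔS = +0.96 psu (deep − shallow).
Δρ/ρ₀ = −αΔT + βΔS = 1.088 × 10⁻³ + 7.20 × 10⁻⁴ = 1.808 × 10⁻³, so Δρ ≈ 1.855 kg m⁻³.
N² = (g/ρ₀)·Δρ/Δz = g·(Δρ/ρ₀)/Δz = 9.81 × 1.808 × 10⁻³ / 18 = 9.8536 × 10⁻⁴ s⁻².
N = √(9.8536 × 10⁻⁴) = 0.031390 rad s⁻¹ → T = 2π/N = 200.17 s = 3.3362 min ≈ 3.34 min.

3.34 min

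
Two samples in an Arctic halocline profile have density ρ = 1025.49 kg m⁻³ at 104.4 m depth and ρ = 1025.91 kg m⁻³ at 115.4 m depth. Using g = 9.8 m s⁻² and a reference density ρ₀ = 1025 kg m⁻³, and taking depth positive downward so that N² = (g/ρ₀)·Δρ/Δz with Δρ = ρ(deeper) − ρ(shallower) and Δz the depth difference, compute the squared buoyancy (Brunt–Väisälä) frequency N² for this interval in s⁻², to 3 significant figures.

Δρ = 1025.91 − 1025.49 = 0.42 kg m⁻³ over Δz = 115.4 − 104.4 = 11 m.
N² = (9.8/1025) × (0.42/11) = 3.6506 × 10⁻⁴ s⁻² ≈ 3.65 × 10⁻⁴ s⁻².

3.65 × 10⁻⁴ s⁻²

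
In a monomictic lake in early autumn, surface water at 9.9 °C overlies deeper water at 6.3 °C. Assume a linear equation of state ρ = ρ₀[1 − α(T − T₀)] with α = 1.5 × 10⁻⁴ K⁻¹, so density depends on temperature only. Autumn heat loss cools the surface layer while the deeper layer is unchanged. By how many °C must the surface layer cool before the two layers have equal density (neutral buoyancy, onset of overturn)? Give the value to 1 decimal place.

With temperature the only control, equal density requires T_surf′ = T_deep.
T_surf′ = 6.3 °C.
Cooling required: 9.9 − 6.3 = 3.6 °C.

3.6 °C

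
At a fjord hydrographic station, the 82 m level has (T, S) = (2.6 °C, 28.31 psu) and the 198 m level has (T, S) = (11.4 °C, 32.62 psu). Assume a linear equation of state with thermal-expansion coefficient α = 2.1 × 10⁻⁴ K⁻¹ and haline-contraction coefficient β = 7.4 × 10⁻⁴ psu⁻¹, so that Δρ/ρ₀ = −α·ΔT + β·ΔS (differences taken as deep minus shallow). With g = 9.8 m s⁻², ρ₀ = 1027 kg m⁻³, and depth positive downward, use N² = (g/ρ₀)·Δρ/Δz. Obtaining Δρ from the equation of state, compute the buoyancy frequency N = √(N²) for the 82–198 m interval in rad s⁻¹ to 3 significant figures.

ΔT = +8.8 K, ΔS = +4.31 psu (deep − shallow).
Δρ/ρ₀ = −αΔT + βΔS = -1.848 × 10⁻³ + 3.1894 × 10⁻³ = 1.3414 × 10⁻³, so Δρ ≈ 1.378 kg m⁻³.
N² = (g/ρ₀)·Δρ/Δz = g·(Δρ/ρ₀)/Δz = 9.8 × 1.3414 × 10⁻³ / 116 = 1.1333 × 10⁻⁴ s⁻².
N = √(1.1333 × 10⁻⁴) = 0.010646 rad s⁻¹ ≈ 0.0106 rad s⁻¹.

0.0106 rad s⁻¹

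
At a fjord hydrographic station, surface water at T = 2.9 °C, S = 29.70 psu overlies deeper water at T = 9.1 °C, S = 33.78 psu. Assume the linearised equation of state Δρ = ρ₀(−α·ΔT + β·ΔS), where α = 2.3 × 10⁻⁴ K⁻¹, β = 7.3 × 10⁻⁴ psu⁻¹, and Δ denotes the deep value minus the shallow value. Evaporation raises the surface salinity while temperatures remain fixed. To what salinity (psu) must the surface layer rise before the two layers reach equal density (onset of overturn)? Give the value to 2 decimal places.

Neutral buoyancy requires −α(T_deep − T_surf) + β(S_deep − S_surf′) = 0.
S_surf′ = S_deep − (α/β)·ΔT = 33.78 − (2.3 × 10⁻⁴/7.3 × 10⁻⁴)·(+6.2) = 31.8266 psu.
Increase required: 31.8266 − 29.70 = 2.1266 psu.

31.83 psu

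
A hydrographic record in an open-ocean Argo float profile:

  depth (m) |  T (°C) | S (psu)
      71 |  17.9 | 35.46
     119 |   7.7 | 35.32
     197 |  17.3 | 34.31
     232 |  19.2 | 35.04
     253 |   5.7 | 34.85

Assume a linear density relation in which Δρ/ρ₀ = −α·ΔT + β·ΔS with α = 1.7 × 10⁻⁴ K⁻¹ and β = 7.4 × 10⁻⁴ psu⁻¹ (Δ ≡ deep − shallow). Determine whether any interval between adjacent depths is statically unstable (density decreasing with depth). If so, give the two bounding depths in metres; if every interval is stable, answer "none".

Evaluate Δρ/ρ₀ = −αΔT + βΔS across each adjacent pair:
  71–119 m: −αΔT+βΔS = −(1.7 × 10⁻⁴)(-10.2)+(7.4 × 10⁻⁴)(-0.14) = 1.6 × 10⁻³ → stable
  119–197 m: −αΔT+βΔS = −(1.7 × 10⁻⁴)(+9.6)+(7.4 × 10⁻⁴)(-1.01) = -2.4 × 10⁻³ → UNSTABLE
  197–232 m: −αΔT+βΔS = −(1.7 × 10⁻⁴)(+1.9)+(7.4 × 10⁻⁴)(+0.73) = 2.2 × 10⁻⁴ → stable
  232–253 m: −αΔT+βΔS = −(1.7 × 10⁻⁴)(-13.5)+(7.4 × 10⁻⁴)(-0.19) = 2.2 × 10⁻³ → stable
The 119–197 m interval has Δρ < 0: lighter water underlies denser water.

119–197 m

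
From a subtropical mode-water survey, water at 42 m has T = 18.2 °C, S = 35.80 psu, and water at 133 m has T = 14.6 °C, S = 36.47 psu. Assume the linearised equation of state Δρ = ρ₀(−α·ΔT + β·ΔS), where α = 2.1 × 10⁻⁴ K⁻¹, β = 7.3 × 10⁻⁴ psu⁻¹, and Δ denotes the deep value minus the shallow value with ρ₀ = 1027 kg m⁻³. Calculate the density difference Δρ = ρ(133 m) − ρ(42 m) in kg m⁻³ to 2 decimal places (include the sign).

+1.28 kg m⁻³

ΔT = -3.6 K, ΔS = +0.67 psu (deep − shallow).
Δρ/ρ₀ = −(2.1 × 10⁻⁴)(-3.6) + (7.3 × 10⁻⁴)(+0.67) = 1.2451 × 10⁻³.
Δρ = 1027 × (1.2451 × 10⁻³) = +1.28 kg m⁻³.
Positive Δρ: denser below, stable.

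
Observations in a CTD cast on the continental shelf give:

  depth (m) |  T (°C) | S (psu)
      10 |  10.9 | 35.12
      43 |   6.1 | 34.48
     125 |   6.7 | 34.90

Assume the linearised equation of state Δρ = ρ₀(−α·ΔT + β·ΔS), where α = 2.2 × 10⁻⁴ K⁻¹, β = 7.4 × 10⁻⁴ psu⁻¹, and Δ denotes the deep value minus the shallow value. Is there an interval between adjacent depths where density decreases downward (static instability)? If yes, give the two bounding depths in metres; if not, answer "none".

Evaluate Δρ/ρ₀ = −αΔT + βΔS across each adjacent pair:
  10–43 m: −αΔT+βΔS = −(2.2 × 10⁻⁴)(-4.8)+(7.4 × 10⁻⁴)(-0.64) = 5.8 × 10⁻⁴ → stable
  43–125 m: −αΔT+βΔS = −(2.2 × 10⁻⁴)(+0.6)+(7.4 × 10⁻⁴)(+0.42) = 1.8 × 10⁻⁴ → stable
Every interval has Δρ > 0: the column is stably stratified throughout.

none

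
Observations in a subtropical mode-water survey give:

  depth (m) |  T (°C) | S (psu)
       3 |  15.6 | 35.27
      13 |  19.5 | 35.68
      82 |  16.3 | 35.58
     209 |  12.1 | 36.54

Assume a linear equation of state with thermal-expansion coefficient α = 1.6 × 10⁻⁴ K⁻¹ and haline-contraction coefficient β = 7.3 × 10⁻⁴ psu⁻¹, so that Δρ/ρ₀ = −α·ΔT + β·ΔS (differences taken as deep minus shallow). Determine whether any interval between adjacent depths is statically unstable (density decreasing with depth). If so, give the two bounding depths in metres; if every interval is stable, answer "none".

3–13 m

Evaluate Δρ/ρ₀ = −αΔT + βΔS across each adjacent pair:
  3–13 m: −αΔT+βΔS = −(1.6 × 10⁻⁴)(+3.9)+(7.3 × 10⁻⁴)(+0.41) = -3.2 × 10⁻⁴ → UNSTABLE
  13–82 m: −αΔT+βΔS = −(1.6 × 10⁻⁴)(-3.2)+(7.3 × 10⁻⁴)(-0.10) = 4.4 × 10⁻⁴ → stable
  82–209 m: −αΔT+βΔS = −(1.6 × 10⁻⁴)(-4.2)+(7.3 × 10⁻⁴)(+0.96) = 1.4 × 10⁻³ → stable
The 3–13 m interval has Δρ < 0: lighter water underlies denser water.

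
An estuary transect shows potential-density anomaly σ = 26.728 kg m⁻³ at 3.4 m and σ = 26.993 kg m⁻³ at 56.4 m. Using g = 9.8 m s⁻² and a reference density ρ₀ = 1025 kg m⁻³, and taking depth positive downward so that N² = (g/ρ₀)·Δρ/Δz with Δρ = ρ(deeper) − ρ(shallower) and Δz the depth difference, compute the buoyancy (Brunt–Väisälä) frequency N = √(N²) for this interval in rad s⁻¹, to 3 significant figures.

Δρ = 1026.993 − 1026.728 = 0.265 kg m⁻³ over Δz = 56.4 − 3.4 = 53 m.
N² = (9.8/1025) × (0.265/53) = 4.7805 × 10⁻⁵ s⁻².
N = √(4.7805 × 10⁻⁵) = 6.9141 × 10⁻³ rad s⁻¹ ≈ 6.91 × 10⁻³ rad s⁻¹.

6.91 × 10⁻³ rad s⁻¹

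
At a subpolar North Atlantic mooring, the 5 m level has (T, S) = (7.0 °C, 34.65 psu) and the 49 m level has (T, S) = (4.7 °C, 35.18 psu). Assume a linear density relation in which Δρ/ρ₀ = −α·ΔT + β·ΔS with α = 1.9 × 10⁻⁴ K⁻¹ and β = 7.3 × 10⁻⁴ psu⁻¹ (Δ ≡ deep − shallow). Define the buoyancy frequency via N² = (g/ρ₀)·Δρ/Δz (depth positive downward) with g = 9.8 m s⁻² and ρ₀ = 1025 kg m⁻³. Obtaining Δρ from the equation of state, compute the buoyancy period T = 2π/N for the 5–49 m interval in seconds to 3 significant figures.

ΔT = -2.3 K, ΔS = +0.53 psu (deep − shallow).
Δρ/ρ₀ = −αΔT + βΔS = 4.37 × 10⁻⁴ + 3.869 × 10⁻⁴ = 8.239 × 10⁻⁴, so Δρ ≈ 0.8445 kg m⁻³.
N² = (g/ρ₀)·Δρ/Δz = g·(Δρ/ρ₀)/Δz = 9.8 × 8.239 × 10⁻⁴ / 44 = 1.8351 × 10⁻⁴ s⁻².
N = √(1.8351 × 10⁻⁴) = 0.013547 rad s⁻¹ → T = 2π/N = 463.81 s ≈ 464 s.

464 s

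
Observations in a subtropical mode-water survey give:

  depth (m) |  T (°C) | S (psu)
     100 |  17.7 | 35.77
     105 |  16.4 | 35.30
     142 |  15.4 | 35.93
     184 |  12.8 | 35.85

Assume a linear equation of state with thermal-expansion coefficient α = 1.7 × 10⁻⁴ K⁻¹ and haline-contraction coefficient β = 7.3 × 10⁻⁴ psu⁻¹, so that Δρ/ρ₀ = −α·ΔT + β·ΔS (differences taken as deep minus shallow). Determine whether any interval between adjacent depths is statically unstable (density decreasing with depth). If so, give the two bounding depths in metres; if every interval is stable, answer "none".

100–105 m

Evaluate Δρ/ρ₀ = −αΔT + βΔS across each adjacent pair:
  100–105 m: −αΔT+βΔS = −(1.7 × 10⁻⁴)(-1.3)+(7.3 × 10⁻⁴)(-0.47) = -1.2 × 10⁻⁴ → UNSTABLE
  105–142 m: −αΔT+βΔS = −(1.7 × 10⁻⁴)(-1.0)+(7.3 × 10⁻⁴)(+0.63) = 6.3 × 10⁻⁴ → stable
  142–184 m: −αΔT+βΔS = −(1.7 × 10⁻⁴)(-2.6)+(7.3 × 10⁻⁴)(-0.08) = 3.8 × 10⁻⁴ → stable
The 100–105 m interval has Δρ < 0: lighter water underlies denser water.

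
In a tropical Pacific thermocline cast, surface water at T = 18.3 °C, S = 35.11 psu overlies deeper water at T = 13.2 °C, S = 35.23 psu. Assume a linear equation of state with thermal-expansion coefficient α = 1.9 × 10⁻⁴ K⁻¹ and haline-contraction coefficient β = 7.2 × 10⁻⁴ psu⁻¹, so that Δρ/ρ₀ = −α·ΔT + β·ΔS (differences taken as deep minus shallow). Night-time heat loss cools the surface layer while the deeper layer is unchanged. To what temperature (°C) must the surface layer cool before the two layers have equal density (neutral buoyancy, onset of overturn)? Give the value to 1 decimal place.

Neutral buoyancy requires Δρ = 0, i.e. −α(T_deep − T_surf′) + β(S_deep − S_surf) = 0.
T_surf′ = T_deep − (β/α)·ΔS = 13.2 − (7.2 × 10⁻⁴/1.9 × 10⁻⁴)·(+0.12) = 12.745 °C.
Cooling required: 18.3 − (12.745) = 5.555 °C.

12.7 °C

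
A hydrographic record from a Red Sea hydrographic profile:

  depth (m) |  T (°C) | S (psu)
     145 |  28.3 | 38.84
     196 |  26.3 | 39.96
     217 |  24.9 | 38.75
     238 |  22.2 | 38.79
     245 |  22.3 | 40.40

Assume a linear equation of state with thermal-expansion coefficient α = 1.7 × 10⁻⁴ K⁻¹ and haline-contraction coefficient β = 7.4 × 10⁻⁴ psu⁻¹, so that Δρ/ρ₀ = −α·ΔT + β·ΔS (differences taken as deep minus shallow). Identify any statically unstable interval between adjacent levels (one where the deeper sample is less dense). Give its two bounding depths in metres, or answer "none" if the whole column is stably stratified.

196–217 m

Evaluate Δρ/ρ₀ = −αΔT + βΔS across each adjacent pair:
  145–196 m: −αΔT+βΔS = −(1.7 × 10⁻⁴)(-2.0)+(7.4 × 10⁻⁴)(+1.12) = 1.2 × 10⁻³ → stable
  196–217 m: −αΔT+βΔS = −(1.7 × 10⁻⁴)(-1.4)+(7.4 × 10⁻⁴)(-1.21) = -6.6 × 10⁻⁴ → UNSTABLE
  217–238 m: −αΔT+βΔS = −(1.7 × 10⁻⁴)(-2.7)+(7.4 × 10⁻⁴)(+0.04) = 4.9 × 10⁻⁴ → stable
  238–245 m: −αΔT+βΔS = −(1.7 × 10⁻⁴)(+0.1)+(7.4 × 10⁻⁴)(+1.61) = 1.2 × 10⁻³ → stable
The 196–217 m interval has Δρ < 0: lighter water underlies denser water.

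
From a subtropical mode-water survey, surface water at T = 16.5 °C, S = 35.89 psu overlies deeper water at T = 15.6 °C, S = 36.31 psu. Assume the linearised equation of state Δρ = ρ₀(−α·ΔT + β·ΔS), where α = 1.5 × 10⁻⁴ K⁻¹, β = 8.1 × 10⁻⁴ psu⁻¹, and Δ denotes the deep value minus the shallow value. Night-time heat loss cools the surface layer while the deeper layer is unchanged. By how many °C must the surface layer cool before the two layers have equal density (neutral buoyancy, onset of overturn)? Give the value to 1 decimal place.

Neutral buoyancy requires Δρ = 0, i.e. −α(T_deep − T_surf′) + β(S_deep − S_surf) = 0.
T_surf′ = T_deep − (β/α)·ΔS = 15.6 − (8.1 × 10⁻⁴/1.5 × 10⁻⁴)·(+0.42) = 13.332 °C.
Cooling required: 16.5 − (13.332) = 3.168 °C.

3.2 °C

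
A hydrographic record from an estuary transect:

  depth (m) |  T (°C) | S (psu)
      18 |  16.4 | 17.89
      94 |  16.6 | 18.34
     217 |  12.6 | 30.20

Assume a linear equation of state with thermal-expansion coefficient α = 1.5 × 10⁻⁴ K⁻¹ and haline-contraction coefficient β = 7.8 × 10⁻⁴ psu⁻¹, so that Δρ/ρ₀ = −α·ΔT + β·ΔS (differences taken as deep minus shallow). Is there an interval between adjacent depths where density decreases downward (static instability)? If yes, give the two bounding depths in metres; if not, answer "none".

Evaluate Δρ/ρ₀ = −αΔT + βΔS across each adjacent pair:
  18–94 m: −αΔT+βΔS = −(1.5 × 10⁻⁴)(+0.2)+(7.8 × 10⁻⁴)(+0.45) = 3.2 × 10⁻⁴ → stable
  94–217 m: −αΔT+βΔS = −(1.5 × 10⁻⁴)(-4.0)+(7.8 × 10⁻⁴)(+11.86) = 9.9 × 10⁻³ → stable
Every interval has Δρ > 0: the column is stably stratified throughout.

none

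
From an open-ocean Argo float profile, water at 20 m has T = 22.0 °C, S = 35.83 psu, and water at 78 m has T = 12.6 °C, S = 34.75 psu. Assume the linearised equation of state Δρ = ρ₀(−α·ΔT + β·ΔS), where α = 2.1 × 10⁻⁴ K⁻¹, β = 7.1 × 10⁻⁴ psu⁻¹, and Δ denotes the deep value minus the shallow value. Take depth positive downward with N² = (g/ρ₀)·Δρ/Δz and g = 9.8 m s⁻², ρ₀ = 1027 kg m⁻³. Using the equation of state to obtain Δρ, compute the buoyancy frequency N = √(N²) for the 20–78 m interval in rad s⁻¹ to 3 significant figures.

ΔT = -9.4 K, ΔS = -1.08 psu (deep − shallow).
Δρ/ρ₀ = −αΔT + βΔS = 1.974 × 10⁻³ − 7.668 × 10⁻⁴ = 1.2072 × 10⁻³, so Δρ ≈ 1.240 kg m⁻³.
N² = (g/ρ₀)·Δρ/Δz = g·(Δρ/ρ₀)/Δz = 9.8 × 1.2072 × 10⁻³ / 58 = 2.0398 × 10⁻⁴ s⁻².
N = √(2.0398 × 10⁻⁴) = 0.014282 rad s⁻¹ ≈ 0.0143 rad s⁻¹.

0.0143 rad s⁻¹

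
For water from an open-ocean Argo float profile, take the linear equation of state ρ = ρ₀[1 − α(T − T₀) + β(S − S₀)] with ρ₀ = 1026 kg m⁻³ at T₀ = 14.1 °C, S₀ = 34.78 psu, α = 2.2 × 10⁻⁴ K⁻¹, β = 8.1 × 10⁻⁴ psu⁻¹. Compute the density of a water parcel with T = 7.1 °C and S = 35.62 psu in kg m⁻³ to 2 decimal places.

T − T₀ = -7.0 K, S − S₀ = +0.84 psu.
Bracket = 1 − α·(-7.0) + β·(+0.84) = 1 + (2.2204 × 10⁻³) = 1.0022204.
ρ = 1026 × 1.0022204 = 1028.28 kg m⁻³.

1028.28 kg m⁻³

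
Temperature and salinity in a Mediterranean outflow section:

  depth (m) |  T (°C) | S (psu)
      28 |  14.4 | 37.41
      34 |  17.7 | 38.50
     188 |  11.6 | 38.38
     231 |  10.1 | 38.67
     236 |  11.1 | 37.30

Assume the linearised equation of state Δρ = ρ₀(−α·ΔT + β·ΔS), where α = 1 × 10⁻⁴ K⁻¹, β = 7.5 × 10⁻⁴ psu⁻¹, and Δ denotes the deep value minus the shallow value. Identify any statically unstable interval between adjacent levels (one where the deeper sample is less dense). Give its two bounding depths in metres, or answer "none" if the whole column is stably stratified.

Evaluate Δρ/ρ₀ = −αΔT + βΔS across each adjacent pair:
  28–34 m: −αΔT+βΔS = −(1 × 10⁻⁴)(+3.3)+(7.5 × 10⁻⁴)(+1.09) = 4.9 × 10⁻⁴ → stable
  34–188 m: −αΔT+βΔS = −(1 × 10⁻⁴)(-6.1)+(7.5 × 10⁻⁴)(-0.12) = 5.2 × 10⁻⁴ → stable
  188–231 m: −αΔT+βΔS = −(1 × 10⁻⁴)(-1.5)+(7.5 × 10⁻⁴)(+0.29) = 3.7 × 10⁻⁴ → stable
  231–236 m: −αΔT+βΔS = −(1 × 10⁻⁴)(+1.0)+(7.5 × 10⁻⁴)(-1.37) = -1.1 × 10⁻³ → UNSTABLE
The 231–236 m interval has Δρ < 0: lighter water underlies denser water.

231–236 m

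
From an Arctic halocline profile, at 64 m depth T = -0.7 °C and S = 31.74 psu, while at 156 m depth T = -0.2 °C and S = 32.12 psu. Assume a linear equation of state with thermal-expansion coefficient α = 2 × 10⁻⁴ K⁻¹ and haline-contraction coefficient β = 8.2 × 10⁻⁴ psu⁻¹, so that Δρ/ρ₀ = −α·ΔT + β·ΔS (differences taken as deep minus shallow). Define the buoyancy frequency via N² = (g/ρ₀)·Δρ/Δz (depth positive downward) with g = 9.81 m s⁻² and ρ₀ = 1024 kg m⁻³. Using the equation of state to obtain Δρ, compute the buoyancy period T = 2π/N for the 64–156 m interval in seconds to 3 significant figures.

ΔT = +0.5 K, ΔS = +0.38 psu (deep − shallow).
Δρ/ρ₀ = −αΔT + βΔS = -1.00 × 10⁻⁴ + 3.116 × 10⁻⁴ = 2.116 × 10⁻⁴, so Δρ ≈ 0.2167 kg m⁻³.
N² = (g/ρ₀)·Δρ/Δz = g·(Δρ/ρ₀)/Δz = 9.81 × 2.116 × 10⁻⁴ / 92 = 2.2563 × 10⁻⁵ s⁻².
N = √(2.2563 × 10⁻⁵) = 4.7501 × 10⁻³ rad s⁻¹ → T = 2π/N = 1.3227 × 10³ s ≈ 1.32 × 10³ s.

1.32 × 10³ s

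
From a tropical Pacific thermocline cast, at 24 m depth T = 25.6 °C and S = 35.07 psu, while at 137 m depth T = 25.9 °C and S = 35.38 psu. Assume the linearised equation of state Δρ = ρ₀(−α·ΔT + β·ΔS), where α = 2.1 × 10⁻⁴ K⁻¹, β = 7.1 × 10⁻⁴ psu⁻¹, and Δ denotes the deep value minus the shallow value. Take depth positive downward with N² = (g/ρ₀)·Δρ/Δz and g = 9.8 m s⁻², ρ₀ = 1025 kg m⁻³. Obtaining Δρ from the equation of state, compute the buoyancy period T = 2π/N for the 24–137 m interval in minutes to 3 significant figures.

28.4 min

ΔT = +0.3 K, ΔS = +0.31 psu (deep − shallow).
Δρ/ρ₀ = −αΔT + βΔS = -6.30 × 10⁻⁵ + 2.201 × 10⁻⁴ = 1.571 × 10⁻⁴, so Δρ ≈ 0.1610 kg m⁻³.
N² = (g/ρ₀)·Δρ/Δz = g·(Δρ/ρ₀)/Δz = 9.8 × 1.571 × 10⁻⁴ / 113 = 1.3625 × 10⁻⁵ s⁻².
N = √(1.3625 × 10⁻⁵) = 3.6912 × 10⁻³ rad s⁻¹ → T = 2π/N = 1.7022 × 10³ s = 28.370 min ≈ 28.4 min.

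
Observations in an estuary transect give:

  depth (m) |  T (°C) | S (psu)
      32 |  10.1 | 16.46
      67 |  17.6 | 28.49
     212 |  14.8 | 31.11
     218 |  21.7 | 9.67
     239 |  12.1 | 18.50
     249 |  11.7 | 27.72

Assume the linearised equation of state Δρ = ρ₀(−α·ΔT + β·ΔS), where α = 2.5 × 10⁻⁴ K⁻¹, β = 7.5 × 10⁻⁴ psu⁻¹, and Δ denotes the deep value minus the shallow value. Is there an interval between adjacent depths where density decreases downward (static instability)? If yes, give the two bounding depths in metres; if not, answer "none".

Evaluate Δρ/ρ₀ = −αΔT + βΔS across each adjacent pair:
  32–67 m: −αΔT+βΔS = −(2.5 × 10⁻⁴)(+7.5)+(7.5 × 10⁻⁴)(+12.03) = 7.1 × 10⁻³ → stable
  67–212 m: −αΔT+βΔS = −(2.5 × 10⁻⁴)(-2.8)+(7.5 × 10⁻⁴)(+2.62) = 2.7 × 10⁻³ → stable
  212–218 m: −αΔT+βΔS = −(2.5 × 10⁻⁴)(+6.9)+(7.5 × 10⁻⁴)(-21.44) = -0.018 → UNSTABLE
  218–239 m: −αΔT+βΔS = −(2.5 × 10⁻⁴)(-9.6)+(7.5 × 10⁻⁴)(+8.83) = 9.0 × 10⁻³ → stable
  239–249 m: −αΔT+βΔS = −(2.5 × 10⁻⁴)(-0.4)+(7.5 × 10⁻⁴)(+9.22) = 7.0 × 10⁻³ → stable
The 212–218 m interval has Δρ < 0: lighter water underlies denser water.

212–218 m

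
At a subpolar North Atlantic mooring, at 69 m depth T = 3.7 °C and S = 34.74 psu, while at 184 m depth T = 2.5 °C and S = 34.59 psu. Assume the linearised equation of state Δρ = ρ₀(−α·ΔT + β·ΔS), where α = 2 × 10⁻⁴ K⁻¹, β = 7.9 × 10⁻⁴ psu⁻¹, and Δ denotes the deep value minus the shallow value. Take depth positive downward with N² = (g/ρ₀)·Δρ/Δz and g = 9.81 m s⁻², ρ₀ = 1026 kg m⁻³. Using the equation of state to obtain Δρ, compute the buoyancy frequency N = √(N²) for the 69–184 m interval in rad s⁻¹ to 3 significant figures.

ΔT = -1.2 K, ΔS = -0.15 psu (deep − shallow).
Δρ/ρ₀ = −αΔT + βΔS = 2.40 × 10⁻⁴ − 1.185 × 10⁻⁴ = 1.215 × 10⁻⁴, so Δρ ≈ 0.1247 kg m⁻³.
N² = (g/ρ₀)·Δρ/Δz = g·(Δρ/ρ₀)/Δz = 9.81 × 1.215 × 10⁻⁴ / 115 = 1.0364 × 10⁻⁵ s⁻².
N = √(1.0364 × 10⁻⁵) = 3.2193 × 10⁻³ rad s⁻¹ ≈ 3.22 × 10⁻³ rad s⁻¹.

3.22 × 10⁻³ rad s⁻¹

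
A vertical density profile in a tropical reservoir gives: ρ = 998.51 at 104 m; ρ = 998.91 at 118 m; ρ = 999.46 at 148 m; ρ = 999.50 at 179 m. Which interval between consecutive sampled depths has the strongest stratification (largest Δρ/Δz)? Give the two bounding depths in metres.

104–118 m

Compute the density gradient over each adjacent pair:
  104–118 m: Δρ/Δz = 0.40/14 = 0.029 kg m⁻⁴
  118–148 m: Δρ/Δz = 0.55/30 = 0.018 kg m⁻⁴
  148–179 m: Δρ/Δz = 0.04/31 = 1.3 × 10⁻³ kg m⁻⁴
The largest gradient is in the 104–118 m interval — the pycnocline.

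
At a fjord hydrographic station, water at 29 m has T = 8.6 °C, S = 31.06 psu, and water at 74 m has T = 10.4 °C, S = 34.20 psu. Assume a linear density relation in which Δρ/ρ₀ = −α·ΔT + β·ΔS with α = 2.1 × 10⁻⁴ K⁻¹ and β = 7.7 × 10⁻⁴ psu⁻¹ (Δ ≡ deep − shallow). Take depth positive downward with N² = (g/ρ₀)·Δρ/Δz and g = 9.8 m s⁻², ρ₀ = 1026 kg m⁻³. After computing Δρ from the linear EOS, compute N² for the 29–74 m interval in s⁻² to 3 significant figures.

ΔT = +1.8 K, ΔS = +3.14 psu (deep − shallow).
Δρ/ρ₀ = −αΔT + βΔS = -3.78 × 10⁻⁴ + 2.4178 × 10⁻³ = 2.0398 × 10⁻³, so Δρ ≈ 2.093 kg m⁻³.
N² = (g/ρ₀)·Δρ/Δz = g·(Δρ/ρ₀)/Δz = 9.8 × 2.0398 × 10⁻³ / 45 = 4.4422 × 10⁻⁴ s⁻² ≈ 4.44 × 10⁻⁴ s⁻².

4.44 × 10⁻⁴ s⁻²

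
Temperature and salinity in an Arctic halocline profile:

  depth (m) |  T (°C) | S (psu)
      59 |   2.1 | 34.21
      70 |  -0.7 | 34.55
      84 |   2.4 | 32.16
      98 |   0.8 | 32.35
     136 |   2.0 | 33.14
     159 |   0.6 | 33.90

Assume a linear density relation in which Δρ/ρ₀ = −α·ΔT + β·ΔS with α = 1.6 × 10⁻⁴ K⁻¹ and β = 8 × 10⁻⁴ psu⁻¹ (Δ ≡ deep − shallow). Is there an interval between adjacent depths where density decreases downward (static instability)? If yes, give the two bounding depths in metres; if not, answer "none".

Evaluate Δρ/ρ₀ = −αΔT + βΔS across each adjacent pair:
  59–70 m: −αΔT+βΔS = −(1.6 × 10⁻⁴)(-2.8)+(8 × 10⁻⁴)(+0.34) = 7.2 × 10⁻⁴ → stable
  70–84 m: −αΔT+βΔS = −(1.6 × 10⁻⁴)(+3.1)+(8 × 10⁻⁴)(-2.39) = -2.4 × 10⁻³ → UNSTABLE
  84–98 m: −αΔT+βΔS = −(1.6 × 10⁻⁴)(-1.6)+(8 × 10⁻⁴)(+0.19) = 4.1 × 10⁻⁴ → stable
  98–136 m: −αΔT+βΔS = −(1.6 × 10⁻⁴)(+1.2)+(8 × 10⁻⁴)(+0.79) = 4.4 × 10⁻⁴ → stable
  136–159 m: −αΔT+βΔS = −(1.6 × 10⁻⁴)(-1.4)+(8 × 10⁻⁴)(+0.76) = 8.3 × 10⁻⁴ → stable
The 70–84 m interval has Δρ < 0: lighter water underlies denser water.

70–84 m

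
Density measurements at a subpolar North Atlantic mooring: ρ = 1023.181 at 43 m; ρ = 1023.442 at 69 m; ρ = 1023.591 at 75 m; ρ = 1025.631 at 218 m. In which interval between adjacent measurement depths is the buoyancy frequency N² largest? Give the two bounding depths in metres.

Compute the density gradient over each adjacent pair:
  43–69 m: Δρ/Δz = 0.261/26 = 0.010 kg m⁻⁴
  69–75 m: Δρ/Δz = 0.149/6 = 0.025 kg m⁻⁴
  75–218 m: Δρ/Δz = 2.040/143 = 0.014 kg m⁻⁴
The largest gradient is in the 69–75 m interval — the pycnocline.

69–75 m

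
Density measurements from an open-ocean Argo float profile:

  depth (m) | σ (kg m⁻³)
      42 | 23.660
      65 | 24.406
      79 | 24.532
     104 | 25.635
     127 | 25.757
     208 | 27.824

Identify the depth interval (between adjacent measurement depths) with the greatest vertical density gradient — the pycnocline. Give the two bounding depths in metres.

79–104 m

Compute the density gradient over each adjacent pair:
  42–65 m: Δρ/Δz = 0.746/23 = 0.032 kg m⁻⁴
  65–79 m: Δρ/Δz = 0.126/14 = 9.0 × 10⁻³ kg m⁻⁴
  79–104 m: Δρ/Δz = 1.103/25 = 0.044 kg m⁻⁴
  104–127 m: Δρ/Δz = 0.122/23 = 5.3 × 10⁻³ kg m⁻⁴
  127–208 m: Δρ/Δz = 2.067/81 = 0.026 kg m⁻⁴
The largest gradient is in the 79–104 m interval — the pycnocline.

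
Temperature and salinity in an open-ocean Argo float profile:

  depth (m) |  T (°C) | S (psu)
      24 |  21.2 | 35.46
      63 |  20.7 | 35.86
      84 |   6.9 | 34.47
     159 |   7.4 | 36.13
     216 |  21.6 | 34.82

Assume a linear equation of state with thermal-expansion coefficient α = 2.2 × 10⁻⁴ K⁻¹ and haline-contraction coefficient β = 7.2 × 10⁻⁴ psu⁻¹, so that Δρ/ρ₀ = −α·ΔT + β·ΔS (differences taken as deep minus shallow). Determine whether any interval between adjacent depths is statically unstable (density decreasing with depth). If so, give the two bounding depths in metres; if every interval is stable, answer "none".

159–216 m

Evaluate Δρ/ρ₀ = −αΔT + βΔS across each adjacent pair:
  24–63 m: −αΔT+βΔS = −(2.2 × 10⁻⁴)(-0.5)+(7.2 × 10⁻⁴)(+0.40) = 4.0 × 10⁻⁴ → stable
  63–84 m: −αΔT+βΔS = −(2.2 × 10⁻⁴)(-13.8)+(7.2 × 10⁻⁴)(-1.39) = 2.0 × 10⁻³ → stable
  84–159 m: −αΔT+βΔS = −(2.2 × 10⁻⁴)(+0.5)+(7.2 × 10⁻⁴)(+1.66) = 1.1 × 10⁻³ → stable
  159–216 m: −αΔT+βΔS = −(2.2 × 10⁻⁴)(+14.2)+(7.2 × 10⁻⁴)(-1.31) = -4.1 × 10⁻³ → UNSTABLE
The 159–216 m interval has Δρ < 0: lighter water underlies denser water.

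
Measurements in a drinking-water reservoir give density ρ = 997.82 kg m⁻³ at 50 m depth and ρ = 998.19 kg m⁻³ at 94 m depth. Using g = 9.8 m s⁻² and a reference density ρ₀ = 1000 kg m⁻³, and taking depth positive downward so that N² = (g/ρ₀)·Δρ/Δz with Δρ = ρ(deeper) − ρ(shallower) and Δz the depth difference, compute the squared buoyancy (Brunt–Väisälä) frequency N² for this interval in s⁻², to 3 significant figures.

Δρ = 998.19 − 997.82 = 0.37 kg m⁻³ over Δz = 94 − 50 = 44 m.
N² = (9.8/1000) × (0.37/44) = 8.2409 × 10⁻⁵ s⁻² ≈ 8.24 × 10⁻⁵ s⁻².

8.24 × 10⁻⁵ s⁻²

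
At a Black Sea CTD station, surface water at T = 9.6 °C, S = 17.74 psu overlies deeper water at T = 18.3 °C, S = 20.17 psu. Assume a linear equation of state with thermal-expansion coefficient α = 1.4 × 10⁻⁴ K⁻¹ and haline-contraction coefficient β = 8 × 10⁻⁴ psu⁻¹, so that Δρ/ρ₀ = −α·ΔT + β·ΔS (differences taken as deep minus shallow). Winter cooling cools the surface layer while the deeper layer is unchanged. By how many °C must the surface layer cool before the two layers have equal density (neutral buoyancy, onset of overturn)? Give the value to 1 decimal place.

5.2 °C

Neutral buoyancy requires Δρ = 0, i.e. −α(T_deep − T_surf′) + β(S_deep − S_surf) = 0.
T_surf′ = T_deep − (β/α)·ΔS = 18.3 − (8 × 10⁻⁴/1.4 × 10⁻⁴)·(+2.43) = 4.414 °C.
Cooling required: 9.6 − (4.414) = 5.186 °C.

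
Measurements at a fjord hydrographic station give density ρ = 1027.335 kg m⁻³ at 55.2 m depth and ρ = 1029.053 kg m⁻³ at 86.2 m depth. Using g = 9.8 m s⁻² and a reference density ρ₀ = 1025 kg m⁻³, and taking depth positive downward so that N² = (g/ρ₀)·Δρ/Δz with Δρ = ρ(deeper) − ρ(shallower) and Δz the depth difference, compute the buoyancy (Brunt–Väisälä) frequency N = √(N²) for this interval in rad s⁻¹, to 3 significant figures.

0.0230 rad s⁻¹

Δρ = 1029.053 − 1027.335 = 1.718 kg m⁻³ over Δz = 86.2 − 55.2 = 31 m.
N² = (9.8/1025) × (1.718/31) = 5.2986 × 10⁻⁴ s⁻².
N = √(5.2986 × 10⁻⁴) = 0.023019 rad s⁻¹ ≈ 0.0230 rad s⁻¹.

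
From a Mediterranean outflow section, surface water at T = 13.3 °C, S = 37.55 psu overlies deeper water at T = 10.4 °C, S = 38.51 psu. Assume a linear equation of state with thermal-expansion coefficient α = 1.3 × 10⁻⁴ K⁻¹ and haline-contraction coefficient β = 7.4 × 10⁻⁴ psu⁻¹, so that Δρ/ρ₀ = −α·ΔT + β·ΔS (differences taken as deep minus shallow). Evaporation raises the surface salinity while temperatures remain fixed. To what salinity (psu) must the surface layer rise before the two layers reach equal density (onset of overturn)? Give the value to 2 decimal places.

39.02 psu

Neutral buoyancy requires −α(T_deep − T_surf) + β(S_deep − S_surf′) = 0.
S_surf′ = S_deep − (α/β)·ΔT = 38.51 − (1.3 × 10⁻⁴/7.4 × 10⁻⁴)·(-2.9) = 39.0195 psu.
Increase required: 39.0195 − 37.55 = 1.4695 psu.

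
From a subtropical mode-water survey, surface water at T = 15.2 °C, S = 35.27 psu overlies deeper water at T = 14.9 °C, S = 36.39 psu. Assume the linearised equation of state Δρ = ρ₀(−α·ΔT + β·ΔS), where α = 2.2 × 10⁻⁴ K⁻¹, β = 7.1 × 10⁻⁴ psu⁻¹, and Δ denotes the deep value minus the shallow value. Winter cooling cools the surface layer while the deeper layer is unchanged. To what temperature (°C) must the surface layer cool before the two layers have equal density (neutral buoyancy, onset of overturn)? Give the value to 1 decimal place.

11.3 °C

Neutral buoyancy requires Δρ = 0, i.e. −α(T_deep − T_surf′) + β(S_deep − S_surf) = 0.
T_surf′ = T_deep − (β/α)·ΔS = 14.9 − (7.1 × 10⁻⁴/2.2 × 10⁻⁴)·(+1.12) = 11.285 °C.
Cooling required: 15.2 − (11.285) = 3.915 °C.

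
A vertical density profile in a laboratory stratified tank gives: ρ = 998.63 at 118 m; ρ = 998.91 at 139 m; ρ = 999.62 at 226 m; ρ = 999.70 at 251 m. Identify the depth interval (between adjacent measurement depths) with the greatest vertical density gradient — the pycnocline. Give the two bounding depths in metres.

118–139 m

Compute the density gradient over each adjacent pair:
  118–139 m: Δρ/Δz = 0.28/21 = 0.013 kg m⁻⁴
  139–226 m: Δρ/Δz = 0.71/87 = 8.2 × 10⁻³ kg m⁻⁴
  226–251 m: Δρ/Δz = 0.08/25 = 3.2 × 10⁻³ kg m⁻⁴
The largest gradient is in the 118–139 m interval — the pycnocline.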